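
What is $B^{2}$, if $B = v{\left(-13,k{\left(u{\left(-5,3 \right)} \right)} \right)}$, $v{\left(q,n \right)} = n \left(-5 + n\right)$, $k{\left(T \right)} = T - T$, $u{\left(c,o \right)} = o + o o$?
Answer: $0$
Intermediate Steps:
$u{\left(c,o \right)} = o + o^{2}$
$k{\left(T \right)} = 0$
$B = 0$ ($B = 0 \left(-5 + 0\right) = 0 \left(-5\right) = 0$)
$B^{2} = 0^{2} = 0$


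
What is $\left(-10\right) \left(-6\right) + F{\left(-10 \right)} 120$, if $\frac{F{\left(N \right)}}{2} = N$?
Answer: $-2340$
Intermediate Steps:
$F{\left(N \right)} = 2 N$
$\left(-10\right) \left(-6\right) + F{\left(-10 \right)} 120 = \left(-10\right) \left(-6\right) + 2 \left(-10\right) 120 = 60 - 2400 = -2340$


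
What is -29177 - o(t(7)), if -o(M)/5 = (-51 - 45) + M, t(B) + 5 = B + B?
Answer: -29612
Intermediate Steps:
t(B) = -5 + 2*B (t(B) = -5 + (B + B) = -5 + 2*B)
o(M) = 480 - 5*M (o(M) = -5*((-51 - 45) + M) = -5*(-96 + M) = 480 - 5*M)
-29177 - o(t(7)) = -29177 - (480 - 5*(-5 + 2*7)) = -29177 - (480 - 5*(-5 + 14)) = -29177 - (480 - 5*9) = -29177 - (480 - 45) = -29177 - 1*435 = -29177 - 435 = -29612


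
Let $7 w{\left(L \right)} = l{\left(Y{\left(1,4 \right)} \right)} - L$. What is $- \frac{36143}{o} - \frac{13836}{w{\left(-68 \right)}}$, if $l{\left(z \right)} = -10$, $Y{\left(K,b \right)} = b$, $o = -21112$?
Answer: $- \frac{35217985}{21112} \approx -1668.2$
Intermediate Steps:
$w{\left(L \right)} = - \frac{10}{7} - \frac{L}{7}$ ($w{\left(L \right)} = \frac{-10 - L}{7} = - \frac{10}{7} - \frac{L}{7}$)
$- \frac{36143}{o} - \frac{13836}{w{\left(-68 \right)}} = - \frac{36143}{-21112} - \frac{13836}{- \frac{10}{7} - - \frac{68}{7}} = \left(-36143\right) \left(- \frac{1}{21112}\right) - \frac{13836}{- \frac{10}{7} + \frac{68}{7}} = \frac{36143}{21112} - \frac{13836}{\frac{58}{7}} = \frac{36143}{21112} - \frac{48426}{29} = - \frac{35217985}{21112}$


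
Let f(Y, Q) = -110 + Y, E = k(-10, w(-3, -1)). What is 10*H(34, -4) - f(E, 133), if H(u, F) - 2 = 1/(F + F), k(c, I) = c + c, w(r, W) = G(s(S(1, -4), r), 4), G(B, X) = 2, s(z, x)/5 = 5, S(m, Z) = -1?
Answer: 595/4 ≈ 148.75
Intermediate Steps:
s(z, x) = 25 (s(z, x) = 5*5 = 25)
w(r, W) = 2
k(c, I) = 2*c
E = -20 (E = 2*(-10) = -20)
H(u, F) = 2 + 1/(2*F) (H(u, F) = 2 + 1/(F + F) = 2 + 1/(2*F))
10*H(34, -4) - f(E, 133) = 10*(2 + (½)/(-4)) - (-110 - 20) = 10*(2 + (½)*(-¼)) - 1*(-130) = 10*(2 - ⅛) + 130 = 10*(15/8) + 130 = 75/4 + 130 = 595/4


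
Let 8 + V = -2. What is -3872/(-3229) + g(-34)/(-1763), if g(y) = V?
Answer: 6858626/5692727 ≈ 1.2048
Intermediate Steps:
V = -10 (V = -8 - 2 = -10)
g(y) = -10
-3872/(-3229) + g(-34)/(-1763) = -3872/(-3229) - 10/(-1763) = -3872*(-1/3229) - 10*(-1/1763) = 3872/3229 + 10/1763 = 6858626/5692727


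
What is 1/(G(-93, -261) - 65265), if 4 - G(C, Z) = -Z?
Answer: -1/65522 ≈ -1.5262e-5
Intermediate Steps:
G(C, Z) = 4 + Z (G(C, Z) = 4 - (-1)*Z = 4 + Z)
1/(G(-93, -261) - 65265) = 1/((4 - 261) - 65265) = 1/(-257 - 65265) = 1/(-65522) = -1/65522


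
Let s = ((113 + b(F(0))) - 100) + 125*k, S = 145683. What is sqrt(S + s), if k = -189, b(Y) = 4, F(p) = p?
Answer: 5*sqrt(4883) ≈ 349.39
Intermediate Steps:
s = -23608 (s = ((113 + 4) - 100) + 125*(-189) = (117 - 100) - 23625 = 17 - 23625 = -23608)
sqrt(S + s) = sqrt(145683 - 23608) = sqrt(122075) = 5*sqrt(4883)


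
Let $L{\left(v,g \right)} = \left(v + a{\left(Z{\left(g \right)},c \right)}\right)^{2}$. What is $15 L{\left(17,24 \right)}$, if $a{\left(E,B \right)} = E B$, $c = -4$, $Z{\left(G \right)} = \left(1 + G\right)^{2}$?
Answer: $92479335$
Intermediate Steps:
$a{\left(E,B \right)} = B E$
$L{\left(v,g \right)} = \left(v - 4 \left(1 + g\right)^{2}\right)^{2}$
$15 L{\left(17,24 \right)} = 15 \left(17 - 4 \left(1 + 24\right)^{2}\right)^{2} = 15 \left(17 - 4 \cdot 25^{2}\right)^{2} = 15 \left(17 - 2500\right)^{2} = 15 \left(-2483\right)^{2} = 15 \cdot 6165289 = 92479335$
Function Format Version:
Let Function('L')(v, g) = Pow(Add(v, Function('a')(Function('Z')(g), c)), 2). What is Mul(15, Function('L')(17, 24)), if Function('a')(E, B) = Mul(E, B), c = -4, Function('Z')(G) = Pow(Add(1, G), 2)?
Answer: 92479335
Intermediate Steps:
Function('a')(E, B) = Mul(B, E)
Function('L')(v, g) = Pow(Add(v, Mul(-4, Pow(Add(1, g), 2))), 2)
Mul(15, Function('L')(17, 24)) = Mul(15, Pow(Add(17, Mul(-4, Pow(Add(1, 24), 2))), 2)) = Mul(15, Pow(Add(17, Mul(-4, Pow(25, 2))), 2)) = Mul(15, Pow(Add(17, Mul(-4, 625)), 2)) = Mul(15, Pow(Add(17, -2500), 2)) = Mul(15, Pow(-2483, 2)) = Mul(15, 6165289) = 92479335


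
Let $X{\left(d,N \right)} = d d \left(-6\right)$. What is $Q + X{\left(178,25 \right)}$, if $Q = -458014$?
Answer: $-648118$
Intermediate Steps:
$X{\left(d,N \right)} = - 6 d^{2}$ ($X{\left(d,N \right)} = d^{2} \left(-6\right) = - 6 d^{2}$)
$Q + X{\left(178,25 \right)} = -458014 - 6 \cdot 178^{2} = -458014 - 190104 = -648118$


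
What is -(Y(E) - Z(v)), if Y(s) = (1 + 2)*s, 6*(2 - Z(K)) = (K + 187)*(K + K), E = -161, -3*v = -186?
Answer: -4661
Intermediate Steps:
v = 62 (v = -⅓*(-186) = 62)
Z(K) = 2 - K*(187 + K)/3 (Z(K) = 2 - (K + 187)*(K + K)/6 = 2 - (187 + K)*2*K/6 = 2 - K*(187 + K)/3)
Y(s) = 3*s
-(Y(E) - Z(v)) = -(3*(-161) - (2 - 187/3*62 - ⅓*62²)) = -(-483 - (2 - 11594/3 - ⅓*3844)) = -(-483 - (2 - 11594/3 - 3844/3)) = -(-483 - 1*(-5144)) = -(-483 + 5144) = -1*4661 = -4661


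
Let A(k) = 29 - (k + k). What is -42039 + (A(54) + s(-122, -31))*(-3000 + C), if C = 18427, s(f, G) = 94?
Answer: 189366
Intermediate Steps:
A(k) = 29 - 2*k
-42039 + (A(54) + s(-122, -31))*(-3000 + C) = -42039 + ((29 - 2*54) + 94)*(-3000 + 18427) = -42039 + ((29 - 108) + 94)*15427 = -42039 + (-79 + 94)*15427 = -42039 + 15*15427 = -42039 + 231405 = 189366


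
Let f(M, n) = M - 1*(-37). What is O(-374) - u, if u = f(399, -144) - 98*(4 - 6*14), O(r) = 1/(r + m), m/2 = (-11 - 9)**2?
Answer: -3525575/426 ≈ -8276.0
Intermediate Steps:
m = 800 (m = 2*(-11 - 9)**2 = 2*(-20)**2 = 2*400 = 800)
f(M, n) = 37 + M (f(M, n) = M + 37 = 37 + M)
O(r) = 1/(800 + r) (O(r) = 1/(r + 800) = 1/(800 + r))
u = 8276 (u = (37 + 399) - 98*(4 - 6*14) = 436 - 98*(4 - 84) = 436 - 98*(-80) = 436 - 1*(-7840) = 436 + 7840 = 8276)
O(-374) - u = 1/(800 - 374) - 1*8276 = 1/426 - 8276 = -3525575/426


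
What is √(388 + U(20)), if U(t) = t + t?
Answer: 2*√107 ≈ 20.688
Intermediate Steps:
U(t) = 2*t
√(388 + U(20)) = √(388 + 2*20) = √(388 + 40) = √428 = 2*√107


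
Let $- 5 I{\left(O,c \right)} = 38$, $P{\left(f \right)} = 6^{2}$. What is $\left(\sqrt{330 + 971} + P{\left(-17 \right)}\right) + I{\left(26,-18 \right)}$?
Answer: $\frac{142}{5} + \sqrt{1301} \approx 64.469$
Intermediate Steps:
$P{\left(f \right)} = 36$
$I{\left(O,c \right)} = - \frac{38}{5}$ ($I{\left(O,c \right)} = \left(- \frac{1}{5}\right) 38 = - \frac{38}{5}$)
$\left(\sqrt{330 + 971} + P{\left(-17 \right)}\right) + I{\left(26,-18 \right)} = \left(\sqrt{330 + 971} + 36\right) - \frac{38}{5} = \left(\sqrt{1301} + 36\right) - \frac{38}{5} = \left(36 + \sqrt{1301}\right) - \frac{38}{5} = \frac{142}{5} + \sqrt{1301}$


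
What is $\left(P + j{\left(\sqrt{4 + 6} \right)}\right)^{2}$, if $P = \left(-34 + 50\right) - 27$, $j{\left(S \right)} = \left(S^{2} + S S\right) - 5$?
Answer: $16$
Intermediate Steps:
$j{\left(S \right)} = -5 + 2 S^{2}$ ($j{\left(S \right)} = \left(S^{2} + S^{2}\right) - 5 = 2 S^{2} - 5 = -5 + 2 S^{2}$)
$P = -11$ ($P = 16 - 27 = -11$)
$\left(P + j{\left(\sqrt{4 + 6} \right)}\right)^{2} = \left(-11 - \left(5 - 2 \left(\sqrt{4 + 6}\right)^{2}\right)\right)^{2} = \left(-11 - \left(5 - 2 \left(\sqrt{10}\right)^{2}\right)\right)^{2} = \left(-11 + \left(-5 + 2 \cdot 10\right)\right)^{2} = \left(-11 + \left(-5 + 20\right)\right)^{2} = \left(-11 + 15\right)^{2} = 4^{2} = 16$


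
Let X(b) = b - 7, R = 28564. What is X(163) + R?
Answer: 28720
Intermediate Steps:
X(b) = -7 + b
X(163) + R = (-7 + 163) + 28564 = 156 + 28564 = 28720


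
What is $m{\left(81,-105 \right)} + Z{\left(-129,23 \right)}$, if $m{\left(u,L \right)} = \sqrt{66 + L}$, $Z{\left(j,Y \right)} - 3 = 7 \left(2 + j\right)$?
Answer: $-886 + i \sqrt{39} \approx -886.0 + 6.245 i$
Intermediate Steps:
$Z{\left(j,Y \right)} = 17 + 7 j$ ($Z{\left(j,Y \right)} = 3 + 7 \left(2 + j\right) = 3 + \left(14 + 7 j\right) = 17 + 7 j$)
$m{\left(81,-105 \right)} + Z{\left(-129,23 \right)} = \sqrt{66 - 105} + \left(17 + 7 \left(-129\right)\right) = \sqrt{-39} + \left(17 - 903\right) = i \sqrt{39} - 886 = -886 + i \sqrt{39}$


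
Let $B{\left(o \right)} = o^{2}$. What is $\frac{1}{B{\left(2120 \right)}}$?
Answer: $\frac{1}{4494400} \approx 2.225 \cdot 10^{-7}$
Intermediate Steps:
$\frac{1}{B{\left(2120 \right)}} = \frac{1}{2120^{2}} = \frac{1}{4494400}$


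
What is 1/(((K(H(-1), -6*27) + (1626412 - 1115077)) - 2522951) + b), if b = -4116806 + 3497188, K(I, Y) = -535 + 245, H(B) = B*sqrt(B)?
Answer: -1/2631524 ≈ -3.8001e-7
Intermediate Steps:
H(B) = B**(3/2)
K(I, Y) = -290
b = -619618
1/(((K(H(-1), -6*27) + (1626412 - 1115077)) - 2522951) + b) = 1/(((-290 + (1626412 - 1115077)) - 2522951) - 619618) = 1/(((-290 + 511335) - 2522951) - 619618) = 1/((511045 - 2522951) - 619618) = 1/(-2011906 - 619618) = 1/(-2631524) = -1/2631524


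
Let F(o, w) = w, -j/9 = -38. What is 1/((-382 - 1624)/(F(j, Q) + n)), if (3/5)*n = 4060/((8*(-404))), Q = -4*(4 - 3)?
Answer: 14771/4862544 ≈ 0.0030377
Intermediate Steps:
j = 342 (j = -9*(-38) = 342)
Q = -4 (Q = -4*1 = -4)
n = -5075/2424 (n = 5*(4060/((8*(-404))))/3 = 5*(4060/(-3232))/3 = 5*(4060*(-1/3232))/3 = (5/3)*(-1015/808) = -5075/2424 ≈ -2.0936)
1/((-382 - 1624)/(F(j, Q) + n)) = 1/((-382 - 1624)/(-4 - 5075/2424)) = 1/(-2006/(-14771/2424)) = 1/(-2006*(-2424/14771)) = 1/(4862544/14771) = 14771/4862544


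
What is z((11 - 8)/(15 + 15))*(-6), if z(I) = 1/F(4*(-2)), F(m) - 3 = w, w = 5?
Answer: -3/4 ≈ -0.75000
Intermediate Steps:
F(m) = 8 (F(m) = 3 + 5 = 8)
z(I) = 1/8
z((11 - 8)/(15 + 15))*(-6) = (1/8)*(-6) = -3/4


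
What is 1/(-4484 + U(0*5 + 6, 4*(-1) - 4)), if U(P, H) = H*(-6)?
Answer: -1/4436 ≈ -0.00022543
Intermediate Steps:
U(P, H) = -6*H
1/(-4484 + U(0*5 + 6, 4*(-1) - 4)) = 1/(-4484 - 6*(4*(-1) - 4)) = 1/(-4484 - 6*(-4 - 4)) = 1/(-4484 - 6*(-8)) = 1/(-4484 + 48) = 1/(-4436) = -1/4436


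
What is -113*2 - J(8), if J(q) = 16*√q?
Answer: -226 - 32*√2 ≈ -271.25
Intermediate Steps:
-113*2 - J(8) = -113*2 - 16*√8 = -226 - 16*2*√2 = -226 - 32*√2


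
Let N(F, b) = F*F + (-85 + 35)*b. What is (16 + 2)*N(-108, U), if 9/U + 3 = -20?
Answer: 4836996/23 ≈ 2.1030e+5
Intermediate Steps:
U = -9/23 (U = 9/(-3 - 20) = 9/(-23) = 9*(-1/23) = -9/23 ≈ -0.39130)
N(F, b) = F² - 50*b
(16 + 2)*N(-108, U) = (16 + 2)*((-108)² - 50*(-9/23)) = 18*(11664 + 450/23) = 18*(268722/23) = 4836996/23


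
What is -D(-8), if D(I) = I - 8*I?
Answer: -56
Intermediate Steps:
D(I) = -7*I
-D(-8) = -(-7)*(-8) = -1*56 = -56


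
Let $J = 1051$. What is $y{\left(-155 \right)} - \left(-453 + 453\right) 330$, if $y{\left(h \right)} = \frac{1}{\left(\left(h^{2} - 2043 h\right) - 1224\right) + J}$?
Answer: $\frac{1}{340517} \approx 2.9367 \cdot 10^{-6}$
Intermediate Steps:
$y{\left(h \right)} = \frac{1}{-173 + h^{2} - 2043 h}$ ($y{\left(h \right)} = \frac{1}{\left(\left(h^{2} - 2043 h\right) - 1224\right) + 1051} = \frac{1}{\left(-1224 + h^{2} - 2043 h\right) + 1051} = \frac{1}{-173 + h^{2} - 2043 h}$)
$y{\left(-155 \right)} - \left(-453 + 453\right) 330 = \frac{1}{-173 + \left(-155\right)^{2} - -316665} - \left(-453 + 453\right) 330 = \frac{1}{-173 + 24025 + 316665} - 0 \cdot 330 = \frac{1}{340517} - 0 = \frac{1}{340517} + 0 = \frac{1}{340517}$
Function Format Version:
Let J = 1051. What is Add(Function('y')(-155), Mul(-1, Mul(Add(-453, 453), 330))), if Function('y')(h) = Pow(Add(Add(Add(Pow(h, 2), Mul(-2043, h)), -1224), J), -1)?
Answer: Rational(1, 340517) ≈ 2.9367e-6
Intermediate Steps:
Function('y')(h) = Pow(Add(-173, Pow(h, 2), Mul(-2043, h)), -1) (Function('y')(h) = Pow(Add(Add(Add(Pow(h, 2), Mul(-2043, h)), -1224), 1051), -1) = Pow(Add(Add(-1224, Pow(h, 2), Mul(-2043, h)), 1051), -1) = Pow(Add(-173, Pow(h, 2), Mul(-2043, h)), -1))
Add(Function('y')(-155), Mul(-1, Mul(Add(-453, 453), 330))) = Add(Pow(Add(-173, Pow(-155, 2), Mul(-2043, -155)), -1), Mul(-1, Mul(Add(-453, 453), 330))) = Add(Pow(Add(-173, 24025, 316665), -1), Mul(-1, Mul(0, 330))) = Add(Pow(340517, -1), Mul(-1, 0)) = Add(Rational(1, 340517), 0) = Rational(1, 340517)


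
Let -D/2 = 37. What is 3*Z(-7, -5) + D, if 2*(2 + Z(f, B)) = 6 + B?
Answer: -157/2 ≈ -78.500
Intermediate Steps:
D = -74 (D = -2*37 = -74)
Z(f, B) = 1 + B/2 (Z(f, B) = -2 + (6 + B)/2 = -2 + (3 + B/2) = 1 + B/2)
3*Z(-7, -5) + D = 3*(1 + (1/2)*(-5)) - 74 = 3*(1 - 5/2) - 74 = 3*(-3/2) - 74 = -9/2 - 74 = -157/2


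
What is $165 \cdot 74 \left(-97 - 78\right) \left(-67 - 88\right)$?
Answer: $331196250$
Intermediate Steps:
$165 \cdot 74 \left(-97 - 78\right) \left(-67 - 88\right) = 12210 \left(\left(-175\right) \left(-155\right)\right) = 12210 \cdot 27125 = 331196250$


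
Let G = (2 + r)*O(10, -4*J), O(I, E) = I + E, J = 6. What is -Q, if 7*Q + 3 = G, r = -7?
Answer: -67/7 ≈ -9.5714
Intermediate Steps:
O(I, E) = E + I
G = 70 (G = (2 - 7)*(-4*6 + 10) = -5*(-24 + 10) = -5*(-14) = 70)
Q = 67/7 (Q = -3/7 + (⅐)*70 = -3/7 + 10 = 67/7 ≈ 9.5714)
-Q = -1*67/7 = -67/7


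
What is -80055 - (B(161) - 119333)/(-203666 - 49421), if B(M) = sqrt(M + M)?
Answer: -20260999118/253087 + sqrt(322)/253087 ≈ -80056.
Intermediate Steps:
B(M) = sqrt(2)*sqrt(M) (B(M) = sqrt(2*M) = sqrt(2)*sqrt(M))
-80055 - (B(161) - 119333)/(-203666 - 49421) = -80055 - (sqrt(2)*sqrt(161) - 119333)/(-203666 - 49421) = -80055 - (sqrt(322) - 119333)/(-253087) = -80055 - (-119333 + sqrt(322))*(-1)/253087 = -80055 - (119333/253087 - sqrt(322)/253087) = -80055 + (-119333/253087 + sqrt(322)/253087) = -20260999118/253087 + sqrt(322)/253087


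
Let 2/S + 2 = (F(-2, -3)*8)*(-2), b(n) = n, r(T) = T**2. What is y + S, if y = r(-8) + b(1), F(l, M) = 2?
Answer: 1104/17 ≈ 64.941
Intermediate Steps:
S = -1/17 (S = 2/(-2 + (2*8)*(-2)) = 2/(-2 + 16*(-2)) = 2/(-2 - 32) = 2/(-34) = 2*(-1/34) = -1/17 ≈ -0.058824)
y = 65 (y = (-8)**2 + 1 = 64 + 1 = 65)
y + S = 65 - 1/17 = 1104/17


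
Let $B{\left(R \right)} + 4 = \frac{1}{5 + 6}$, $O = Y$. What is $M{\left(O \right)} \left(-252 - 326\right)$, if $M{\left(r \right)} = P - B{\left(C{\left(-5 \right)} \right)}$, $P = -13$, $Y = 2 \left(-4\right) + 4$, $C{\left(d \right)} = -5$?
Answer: $\frac{57800}{11} \approx 5254.5$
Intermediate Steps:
$Y = -4$ ($Y = -8 + 4 = -4$)
$O = -4$
$B{\left(R \right)} = - \frac{43}{11}$ ($B{\left(R \right)} = -4 + \frac{1}{5 + 6} = -4 + \frac{1}{11} = - \frac{43}{11}$)
$M{\left(r \right)} = - \frac{100}{11}$ ($M{\left(r \right)} = -13 - - \frac{43}{11} = -13 + \frac{43}{11} = - \frac{100}{11}$)
$M{\left(O \right)} \left(-252 - 326\right) = - \frac{100 \left(-252 - 326\right)}{11} = \left(- \frac{100}{11}\right) \left(-578\right) = \frac{57800}{11}$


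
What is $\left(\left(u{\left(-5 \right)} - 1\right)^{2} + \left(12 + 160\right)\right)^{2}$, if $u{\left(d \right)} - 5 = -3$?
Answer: $29929$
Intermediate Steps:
$u{\left(d \right)} = 2$ ($u{\left(d \right)} = 5 - 3 = 2$)
$\left(\left(u{\left(-5 \right)} - 1\right)^{2} + \left(12 + 160\right)\right)^{2} = \left(\left(2 - 1\right)^{2} + \left(12 + 160\right)\right)^{2} = \left(1^{2} + 172\right)^{2} = \left(1 + 172\right)^{2} = 173^{2} = 29929$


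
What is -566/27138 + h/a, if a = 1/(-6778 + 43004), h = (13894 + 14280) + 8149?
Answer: 17854592225579/13569 ≈ 1.3158e+9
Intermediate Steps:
h = 36323 (h = 28174 + 8149 = 36323)
a = 1/36226 ≈ 2.7604e-5
-566/27138 + h/a = -566/27138 + 36323/(1/36226) = -566*1/27138 + 36323*36226 = -283/13569 + 1315836998 = 17854592225579/13569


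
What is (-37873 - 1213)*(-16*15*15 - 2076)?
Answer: 221852136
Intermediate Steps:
(-37873 - 1213)*(-16*15*15 - 2076) = -39086*(-240*15 - 2076) = -39086*(-3600 - 2076) = -39086*(-5676) = 221852136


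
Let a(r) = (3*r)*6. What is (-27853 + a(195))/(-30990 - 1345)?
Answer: 24343/32335 ≈ 0.75284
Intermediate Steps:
a(r) = 18*r
(-27853 + a(195))/(-30990 - 1345) = (-27853 + 18*195)/(-30990 - 1345) = (-27853 + 3510)/(-32335) = -24343*(-1/32335) = 24343/32335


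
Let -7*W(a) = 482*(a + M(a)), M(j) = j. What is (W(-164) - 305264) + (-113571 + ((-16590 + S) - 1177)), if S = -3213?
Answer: -2920609/7 ≈ -4.1723e+5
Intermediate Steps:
W(a) = -964*a/7 (W(a) = -482*(a + a)/7 = -482*2*a/7 = -964*a/7)
(W(-164) - 305264) + (-113571 + ((-16590 + S) - 1177)) = (-964/7*(-164) - 305264) + (-113571 + ((-16590 - 3213) - 1177)) = (158096/7 - 305264) + (-113571 + (-19803 - 1177)) = -1978752/7 + (-113571 - 20980) = -1978752/7 - 134551 = -2920609/7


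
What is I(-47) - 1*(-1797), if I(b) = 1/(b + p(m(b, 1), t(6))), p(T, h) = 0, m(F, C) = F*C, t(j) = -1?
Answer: 84458/47 ≈ 1797.0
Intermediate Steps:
m(F, C) = C*F
I(b) = 1/b (I(b) = 1/(b + 0) = 1/b)
I(-47) - 1*(-1797) = 1/(-47) - 1*(-1797) = -1/47 + 1797 = 84458/47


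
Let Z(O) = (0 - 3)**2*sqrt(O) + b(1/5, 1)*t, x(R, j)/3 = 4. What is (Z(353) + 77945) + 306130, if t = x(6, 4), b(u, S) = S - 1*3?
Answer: 384051 + 9*sqrt(353) ≈ 3.8422e+5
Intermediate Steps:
x(R, j) = 12 (x(R, j) = 3*4 = 12)
b(u, S) = -3 + S (b(u, S) = S - 3 = -3 + S)
t = 12
Z(O) = -24 + 9*sqrt(O) (Z(O) = (0 - 3)**2*sqrt(O) + (-3 + 1)*12 = (-3)**2*sqrt(O) - 2*12 = 9*sqrt(O) - 24 = -24 + 9*sqrt(O))
(Z(353) + 77945) + 306130 = ((-24 + 9*sqrt(353)) + 77945) + 306130 = (77921 + 9*sqrt(353)) + 306130 = 384051 + 9*sqrt(353)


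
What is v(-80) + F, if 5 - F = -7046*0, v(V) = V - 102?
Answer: -177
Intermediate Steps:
v(V) = -102 + V
F = 5 (F = 5 - (-7046)*0 = 5 - 1*0 = 5 + 0 = 5)
v(-80) + F = (-102 - 80) + 5 = -182 + 5 = -177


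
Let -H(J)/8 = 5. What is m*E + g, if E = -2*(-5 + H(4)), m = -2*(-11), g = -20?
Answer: 1960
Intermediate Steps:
H(J) = -40 (H(J) = -8*5 = -40)
m = 22
E = 90 (E = -2*(-5 - 40) = -2*(-45) = 90)
m*E + g = 22*90 - 20 = 1980 - 20 = 1960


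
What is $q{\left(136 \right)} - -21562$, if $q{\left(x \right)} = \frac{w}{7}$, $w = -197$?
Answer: $\frac{150737}{7} \approx 21534.0$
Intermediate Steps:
$q{\left(x \right)} = - \frac{197}{7}$
$q{\left(136 \right)} - -21562 = - \frac{197}{7} - -21562 = - \frac{197}{7} + 21562 = \frac{150737}{7}$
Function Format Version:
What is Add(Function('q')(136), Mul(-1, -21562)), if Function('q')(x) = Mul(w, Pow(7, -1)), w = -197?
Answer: Rational(150737, 7) ≈ 21534.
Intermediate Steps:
Function('q')(x) = Rational(-197, 7) (Function('q')(x) = Mul(-197, Pow(7, -1)) = Mul(-197, Rational(1, 7)) = Rational(-197, 7))
Add(Function('q')(136), Mul(-1, -21562)) = Add(Rational(-197, 7), Mul(-1, -21562)) = Add(Rational(-197, 7), 21562) = Rational(150737, 7)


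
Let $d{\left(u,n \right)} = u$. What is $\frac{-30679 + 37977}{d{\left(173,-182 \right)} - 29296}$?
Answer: $- \frac{7298}{29123} \approx -0.25059$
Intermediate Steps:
$\frac{-30679 + 37977}{d{\left(173,-182 \right)} - 29296} = \frac{-30679 + 37977}{173 - 29296} = \frac{7298}{-29123} = 7298 \left(- \frac{1}{29123}\right) = - \frac{7298}{29123}$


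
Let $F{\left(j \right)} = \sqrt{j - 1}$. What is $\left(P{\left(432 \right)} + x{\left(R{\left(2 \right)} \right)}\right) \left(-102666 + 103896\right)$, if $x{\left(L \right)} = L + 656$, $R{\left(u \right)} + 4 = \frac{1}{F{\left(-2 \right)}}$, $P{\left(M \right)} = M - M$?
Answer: $801960 - 410 i \sqrt{3} \approx 8.0196 \cdot 10^{5} - 710.14 i$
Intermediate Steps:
$F{\left(j \right)} = \sqrt{-1 + j}$
$P{\left(M \right)} = 0$
$R{\left(u \right)} = -4 - \frac{i \sqrt{3}}{3}$ ($R{\left(u \right)} = -4 + \frac{1}{\sqrt{-1 - 2}} = -4 + \frac{1}{\sqrt{-3}} = -4 + \frac{1}{i \sqrt{3}} = -4 - \frac{i \sqrt{3}}{3}$)
$x{\left(L \right)} = 656 + L$
$\left(P{\left(432 \right)} + x{\left(R{\left(2 \right)} \right)}\right) \left(-102666 + 103896\right) = \left(0 + \left(656 - \left(4 + \frac{i \sqrt{3}}{3}\right)\right)\right) \left(-102666 + 103896\right) = \left(0 + \left(652 - \frac{i \sqrt{3}}{3}\right)\right) 1230 = \left(652 - \frac{i \sqrt{3}}{3}\right) 1230 = 801960 - 410 i \sqrt{3}$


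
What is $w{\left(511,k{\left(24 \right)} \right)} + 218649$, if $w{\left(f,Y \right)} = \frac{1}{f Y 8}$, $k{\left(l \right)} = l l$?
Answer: $\frac{514850176513}{2354688} \approx 2.1865 \cdot 10^{5}$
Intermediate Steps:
$k{\left(l \right)} = l^{2}$
$w{\left(f,Y \right)} = \frac{1}{8 Y f}$ ($w{\left(f,Y \right)} = \frac{1}{Y f 8} = \frac{1}{8 Y f}$)
$w{\left(511,k{\left(24 \right)} \right)} + 218649 = \frac{1}{8 \cdot 24^{2} \cdot 511} + 218649 = \frac{1}{8} \cdot \frac{1}{576} \cdot \frac{1}{511} + 218649 = \frac{1}{2354688} + 218649 = \frac{514850176513}{2354688}$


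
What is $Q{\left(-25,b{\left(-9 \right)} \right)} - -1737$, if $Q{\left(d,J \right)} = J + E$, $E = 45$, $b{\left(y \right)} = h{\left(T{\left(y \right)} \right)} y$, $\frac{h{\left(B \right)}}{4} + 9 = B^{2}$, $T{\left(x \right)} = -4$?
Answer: $1530$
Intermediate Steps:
$h{\left(B \right)} = -36 + 4 B^{2}$
$b{\left(y \right)} = 28 y$ ($b{\left(y \right)} = \left(-36 + 4 \left(-4\right)^{2}\right) y = \left(-36 + 4 \cdot 16\right) y = \left(-36 + 64\right) y = 28 y$)
$Q{\left(d,J \right)} = 45 + J$ ($Q{\left(d,J \right)} = J + 45 = 45 + J$)
$Q{\left(-25,b{\left(-9 \right)} \right)} - -1737 = \left(45 + 28 \left(-9\right)\right) - -1737 = \left(45 - 252\right) + 1737 = -207 + 1737 = 1530$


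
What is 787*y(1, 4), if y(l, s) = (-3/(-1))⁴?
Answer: 63747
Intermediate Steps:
y(l, s) = 81 (y(l, s) = (-3*(-1))⁴ = 3⁴ = 81)
787*y(1, 4) = 787*81 = 63747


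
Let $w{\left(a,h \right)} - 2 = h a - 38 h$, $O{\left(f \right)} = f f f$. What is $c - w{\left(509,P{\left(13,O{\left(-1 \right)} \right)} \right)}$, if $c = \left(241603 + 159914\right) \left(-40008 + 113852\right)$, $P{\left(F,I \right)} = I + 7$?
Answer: $29649618520$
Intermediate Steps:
$O{\left(f \right)} = f^{3}$ ($O{\left(f \right)} = f^{2} f = f^{3}$)
$P{\left(F,I \right)} = 7 + I$
$w{\left(a,h \right)} = 2 - 38 h + a h$ ($w{\left(a,h \right)} = 2 + \left(h a - 38 h\right) = 2 + \left(a h - 38 h\right) = 2 + \left(- 38 h + a h\right) = 2 - 38 h + a h$)
$c = 29649621348$ ($c = 401517 \cdot 73844 = 29649621348$)
$c - w{\left(509,P{\left(13,O{\left(-1 \right)} \right)} \right)} = 29649621348 - \left(2 - 38 \left(7 + \left(-1\right)^{3}\right) + 509 \left(7 + \left(-1\right)^{3}\right)\right) = 29649621348 - \left(2 - 38 \left(7 - 1\right) + 509 \left(7 - 1\right)\right) = 29649621348 - \left(2 - 228 + 509 \cdot 6\right) = 29649621348 - \left(2 - 228 + 3054\right) = 29649621348 - 2828 = 29649618520$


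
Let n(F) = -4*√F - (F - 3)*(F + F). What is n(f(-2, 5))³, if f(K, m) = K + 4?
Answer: 448 - 320*√2 ≈ -4.5483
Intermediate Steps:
f(K, m) = 4 + K
n(F) = -4*√F - 2*F*(-3 + F) (n(F) = -4*√F - (-3 + F)*2*F = -4*√F - 2*F*(-3 + F))
n(f(-2, 5))³ = (-4*√(4 - 2) - 2*(4 - 2)² + 6*(4 - 2))³ = (-4*√2 - 2*2² + 6*2)³ = (-4*√2 - 2*4 + 12)³ = (-4*√2 - 8 + 12)³ = (4 - 4*√2)³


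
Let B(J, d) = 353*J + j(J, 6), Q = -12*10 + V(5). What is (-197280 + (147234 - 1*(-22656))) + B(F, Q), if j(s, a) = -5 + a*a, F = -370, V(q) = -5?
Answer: -157969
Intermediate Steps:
Q = -125 (Q = -12*10 - 5 = -120 - 5 = -125)
j(s, a) = -5 + a**2
B(J, d) = 31 + 353*J (B(J, d) = 353*J + (-5 + 6**2) = 353*J + (-5 + 36) = 353*J + 31 = 31 + 353*J)
(-197280 + (147234 - 1*(-22656))) + B(F, Q) = (-197280 + (147234 - 1*(-22656))) + (31 + 353*(-370)) = (-197280 + (147234 + 22656)) + (31 - 130610) = (-197280 + 169890) - 130579 = -27390 - 130579 = -157969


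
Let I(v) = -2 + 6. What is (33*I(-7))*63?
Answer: 8316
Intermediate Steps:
I(v) = 4
(33*I(-7))*63 = (33*4)*63 = 132*63 = 8316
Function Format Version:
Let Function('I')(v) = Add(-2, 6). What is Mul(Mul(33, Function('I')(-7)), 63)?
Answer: 8316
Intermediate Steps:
Function('I')(v) = 4
Mul(Mul(33, Function('I')(-7)), 63) = Mul(Mul(33, 4), 63) = Mul(132, 63) = 8316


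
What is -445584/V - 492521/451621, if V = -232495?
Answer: 86726421769/104999624395 ≈ 0.82597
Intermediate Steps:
-445584/V - 492521/451621 = -445584/(-232495) - 492521/451621 = -445584*(-1/232495) - 492521*1/451621 = 445584/232495 - 492521/451621 = 86726421769/104999624395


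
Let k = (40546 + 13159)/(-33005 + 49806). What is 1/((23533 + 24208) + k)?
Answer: 16801/802150246 ≈ 2.0945e-5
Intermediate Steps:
k = 53705/16801 ≈ 3.1965
1/((23533 + 24208) + k) = 1/((23533 + 24208) + 53705/16801) = 1/(47741 + 53705/16801) = 1/(802150246/16801) = 16801/802150246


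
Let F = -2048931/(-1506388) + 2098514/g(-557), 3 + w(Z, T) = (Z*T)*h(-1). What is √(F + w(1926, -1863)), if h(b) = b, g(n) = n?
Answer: √630865511617476744800555/419529058 ≈ 1893.2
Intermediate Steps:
w(Z, T) = -3 - T*Z (w(Z, T) = -3 + (Z*T)*(-1) = -3 + (T*Z)*(-1) = -3 - T*Z)
F = -3160035052865/839058116 (F = -2048931/(-1506388) + 2098514/(-557) = -2048931*(-1/1506388) + 2098514*(-1/557) = 2048931/1506388 - 2098514/557 = -3160035052865/839058116 ≈ -3766.2)
√(F + w(1926, -1863)) = √(-3160035052865/839058116 + (-3 - 1*(-1863)*1926)) = √(-3160035052865/839058116 + (-3 + 3588138)) = √(-3160035052865/839058116 + 3588135) = √(3007493758000795/839058116) = √630865511617476744800555/419529058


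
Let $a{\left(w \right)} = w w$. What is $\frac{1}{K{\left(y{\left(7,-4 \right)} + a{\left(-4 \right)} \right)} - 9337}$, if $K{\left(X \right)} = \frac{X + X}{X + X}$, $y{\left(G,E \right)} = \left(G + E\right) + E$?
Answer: $- \frac{1}{9336} \approx -0.00010711$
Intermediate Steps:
$y{\left(G,E \right)} = G + 2 E$ ($y{\left(G,E \right)} = \left(E + G\right) + E = G + 2 E$)
$a{\left(w \right)} = w^{2}$
$K{\left(X \right)} = 1$ ($K{\left(X \right)} = \frac{2 X}{2 X} = 2 X \frac{1}{2 X} = 1$)
$\frac{1}{K{\left(y{\left(7,-4 \right)} + a{\left(-4 \right)} \right)} - 9337} = \frac{1}{1 - 9337} = \frac{1}{-9336} = - \frac{1}{9336}$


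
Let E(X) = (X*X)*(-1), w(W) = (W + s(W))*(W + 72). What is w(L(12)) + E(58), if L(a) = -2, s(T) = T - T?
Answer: -3504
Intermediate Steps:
s(T) = 0
w(W) = W*(72 + W) (w(W) = (W + 0)*(W + 72) = W*(72 + W))
E(X) = -X² (E(X) = X²*(-1) = -X²)
w(L(12)) + E(58) = -2*(72 - 2) - 1*58² = -2*70 - 1*3364 = -140 - 3364 = -3504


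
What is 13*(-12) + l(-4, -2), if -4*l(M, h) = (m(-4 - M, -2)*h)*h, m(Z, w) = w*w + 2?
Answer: -162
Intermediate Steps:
m(Z, w) = 2 + w**2 (m(Z, w) = w**2 + 2 = 2 + w**2)
l(M, h) = -3*h**2/2 (l(M, h) = -(2 + (-2)**2)*h*h/4 = -(2 + 4)*h*h/4 = -6*h*h/4 = -3*h**2/2)
13*(-12) + l(-4, -2) = 13*(-12) - 3/2*(-2)**2 = -156 - 3/2*4 = -156 - 6 = -162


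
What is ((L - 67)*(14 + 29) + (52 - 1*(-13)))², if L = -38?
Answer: 19802500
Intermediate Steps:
((L - 67)*(14 + 29) + (52 - 1*(-13)))² = ((-38 - 67)*(14 + 29) + (52 - 1*(-13)))² = (-105*43 + (52 + 13))² = (-4515 + 65)² = (-4450)² = 19802500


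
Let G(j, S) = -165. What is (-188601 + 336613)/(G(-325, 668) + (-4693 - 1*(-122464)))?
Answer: 74006/58803 ≈ 1.2585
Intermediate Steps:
(-188601 + 336613)/(G(-325, 668) + (-4693 - 1*(-122464))) = (-188601 + 336613)/(-165 + (-4693 - 1*(-122464))) = 148012/(-165 + (-4693 + 122464)) = 148012/(-165 + 117771) = 148012/117606 = 148012*(1/117606) = 74006/58803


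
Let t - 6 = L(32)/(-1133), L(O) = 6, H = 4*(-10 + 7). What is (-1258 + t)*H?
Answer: 17022264/1133 ≈ 15024.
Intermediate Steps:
H = -12 (H = 4*(-3) = -12)
t = 6792/1133 (t = 6 + 6/(-1133) = 6 + 6*(-1/1133) = 6 - 6/1133 = 6792/1133 ≈ 5.9947)
(-1258 + t)*H = (-1258 + 6792/1133)*(-12) = -1418522/1133*(-12) = 17022264/1133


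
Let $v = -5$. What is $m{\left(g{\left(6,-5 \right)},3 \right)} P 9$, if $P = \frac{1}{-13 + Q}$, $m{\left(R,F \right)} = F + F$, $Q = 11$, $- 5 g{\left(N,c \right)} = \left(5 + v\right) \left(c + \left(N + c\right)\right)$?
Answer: $-27$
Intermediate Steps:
$g{\left(N,c \right)} = 0$ ($g{\left(N,c \right)} = - \frac{\left(5 - 5\right) \left(c + \left(N + c\right)\right)}{5} = - \frac{0 \left(N + 2 c\right)}{5} = \left(- \frac{1}{5}\right) 0 = 0$)
$m{\left(R,F \right)} = 2 F$
$P = - \frac{1}{2}$ ($P = \frac{1}{-13 + 11} = \frac{1}{-2} = - \frac{1}{2} \approx -0.5$)
$m{\left(g{\left(6,-5 \right)},3 \right)} P 9 = 2 \cdot 3 \left(- \frac{1}{2}\right) 9 = 6 \left(- \frac{1}{2}\right) 9 = \left(-3\right) 9 = -27$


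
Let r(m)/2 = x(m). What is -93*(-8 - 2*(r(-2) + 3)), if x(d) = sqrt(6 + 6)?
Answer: 1302 + 744*sqrt(3) ≈ 2590.6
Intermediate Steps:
x(d) = 2*sqrt(3) (x(d) = sqrt(12) = 2*sqrt(3))
r(m) = 4*sqrt(3) (r(m) = 2*(2*sqrt(3)) = 4*sqrt(3))
-93*(-8 - 2*(r(-2) + 3)) = -93*(-8 - 2*(4*sqrt(3) + 3)) = -93*(-8 - 2*(3 + 4*sqrt(3))) = -93*(-8 + (-6 - 8*sqrt(3))) = -93*(-14 - 8*sqrt(3)) = 1302 + 744*sqrt(3)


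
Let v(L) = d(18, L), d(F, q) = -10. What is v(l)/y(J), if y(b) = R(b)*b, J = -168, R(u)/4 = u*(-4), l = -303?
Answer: 5/225792 ≈ 2.2144e-5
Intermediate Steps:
R(u) = -16*u (R(u) = 4*(u*(-4)) = 4*(-4*u) = -16*u)
v(L) = -10
y(b) = -16*b² (y(b) = (-16*b)*b = -16*b²)
v(l)/y(J) = -10/((-16*(-168)²)) = -10/((-16*28224)) = -10/(-451584) = -10*(-1/451584) = 5/225792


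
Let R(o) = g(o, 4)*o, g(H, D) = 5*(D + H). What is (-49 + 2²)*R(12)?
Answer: -43200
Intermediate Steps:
g(H, D) = 5*D + 5*H
R(o) = o*(20 + 5*o) (R(o) = (5*4 + 5*o)*o = (20 + 5*o)*o = o*(20 + 5*o))
(-49 + 2²)*R(12) = (-49 + 2²)*(5*12*(4 + 12)) = (-49 + 4)*(5*12*16) = -45*960 = -43200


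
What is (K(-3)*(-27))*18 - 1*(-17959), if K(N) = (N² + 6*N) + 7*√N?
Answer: 22333 - 3402*I*√3 ≈ 22333.0 - 5892.4*I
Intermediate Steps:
K(N) = N² + 6*N + 7*√N
(K(-3)*(-27))*18 - 1*(-17959) = (((-3)² + 6*(-3) + 7*√(-3))*(-27))*18 - 1*(-17959) = ((9 - 18 + 7*(I*√3))*(-27))*18 + 17959 = ((9 - 18 + 7*I*√3)*(-27))*18 + 17959 = ((-9 + 7*I*√3)*(-27))*18 + 17959 = (243 - 189*I*√3)*18 + 17959 = (4374 - 3402*I*√3) + 17959 = 22333 - 3402*I*√3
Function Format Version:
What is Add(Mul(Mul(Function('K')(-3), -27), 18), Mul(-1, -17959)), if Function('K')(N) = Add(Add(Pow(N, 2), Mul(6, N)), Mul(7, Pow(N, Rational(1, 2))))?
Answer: Add(22333, Mul(-3402, I, Pow(3, Rational(1, 2)))) ≈ Add(22333., Mul(-5892.4, I))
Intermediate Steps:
Function('K')(N) = Add(Pow(N, 2), Mul(6, N), Mul(7, Pow(N, Rational(1, 2))))
Add(Mul(Mul(Function('K')(-3), -27), 18), Mul(-1, -17959)) = Add(Mul(Mul(Add(Pow(-3, 2), Mul(6, -3), Mul(7, Pow(-3, Rational(1, 2)))), -27), 18), Mul(-1, -17959)) = Add(Mul(Mul(Add(9, -18, Mul(7, Mul(I, Pow(3, Rational(1, 2))))), -27), 18), 17959) = Add(Mul(Mul(Add(9, -18, Mul(7, I, Pow(3, Rational(1, 2)))), -27), 18), 17959) = Add(Mul(Mul(Add(-9, Mul(7, I, Pow(3, Rational(1, 2)))), -27), 18), 17959) = Add(Mul(Add(243, Mul(-189, I, Pow(3, Rational(1, 2)))), 18), 17959) = Add(Add(4374, Mul(-3402, I, Pow(3, Rational(1, 2)))), 17959) = Add(22333, Mul(-3402, I, Pow(3, Rational(1, 2))))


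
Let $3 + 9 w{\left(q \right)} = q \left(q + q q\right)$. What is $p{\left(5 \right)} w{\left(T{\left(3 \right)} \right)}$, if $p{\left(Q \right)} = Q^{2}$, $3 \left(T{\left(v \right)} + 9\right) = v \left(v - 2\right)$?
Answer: $- \frac{11275}{9} \approx -1252.8$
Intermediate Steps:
$T{\left(v \right)} = -9 + \frac{v \left(-2 + v\right)}{3}$ ($T{\left(v \right)} = -9 + \frac{v \left(v - 2\right)}{3} = -9 + \frac{v \left(-2 + v\right)}{3}$)
$w{\left(q \right)} = - \frac{1}{3} + \frac{q \left(q + q^{2}\right)}{9}$ ($w{\left(q \right)} = - \frac{1}{3} + \frac{q \left(q + q q\right)}{9} = - \frac{1}{3} + \frac{q \left(q + q^{2}\right)}{9}$)
$p{\left(5 \right)} w{\left(T{\left(3 \right)} \right)} = 5^{2} \left(- \frac{1}{3} + \frac{\left(-9 - 2 + \frac{3^{2}}{3}\right)^{2}}{9} + \frac{\left(-9 - 2 + \frac{3^{2}}{3}\right)^{3}}{9}\right) = 25 \left(- \frac{1}{3} + \frac{\left(-9 - 2 + \frac{1}{3} \cdot 9\right)^{2}}{9} + \frac{\left(-9 - 2 + \frac{1}{3} \cdot 9\right)^{3}}{9}\right) = 25 \left(- \frac{1}{3} + \frac{\left(-9 - 2 + 3\right)^{2}}{9} + \frac{\left(-9 - 2 + 3\right)^{3}}{9}\right) = 25 \left(- \frac{1}{3} + \frac{\left(-8\right)^{2}}{9} + \frac{\left(-8\right)^{3}}{9}\right) = 25 \left(- \frac{1}{3} + \frac{1}{9} \cdot 64 + \frac{1}{9} \left(-512\right)\right) = 25 \left(- \frac{1}{3} + \frac{64}{9} - \frac{512}{9}\right) = 25 \left(- \frac{451}{9}\right) = - \frac{11275}{9}$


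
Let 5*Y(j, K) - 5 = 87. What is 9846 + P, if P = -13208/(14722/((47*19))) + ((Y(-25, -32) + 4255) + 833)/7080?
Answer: 589271436163/65144850 ≈ 9045.6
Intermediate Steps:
Y(j, K) = 92/5 (Y(j, K) = 1 + (⅕)*87 = 1 + 87/5 = 92/5)
P = -52144756937/65144850 (P = -13208/(14722/((47*19))) + ((92/5 + 4255) + 833)/7080 = -13208/(14722/893) + (21367/5 + 833)*(1/7080) = -13208/(14722*(1/893)) + (25532/5)*(1/7080) = -13208/14722/893 + 6383/8850 = -13208*893/14722 + 6383/8850 = -5897372/7361 + 6383/8850 = -52144756937/65144850 ≈ -800.44)
9846 + P = 9846 - 52144756937/65144850 = 589271436163/65144850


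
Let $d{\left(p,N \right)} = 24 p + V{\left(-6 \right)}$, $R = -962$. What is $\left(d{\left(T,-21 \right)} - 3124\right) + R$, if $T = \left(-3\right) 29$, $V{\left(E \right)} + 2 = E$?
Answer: $-6182$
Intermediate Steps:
$V{\left(E \right)} = -2 + E$
$T = -87$
$d{\left(p,N \right)} = -8 + 24 p$ ($d{\left(p,N \right)} = 24 p - 8 = -8 + 24 p$)
$\left(d{\left(T,-21 \right)} - 3124\right) + R = \left(\left(-8 + 24 \left(-87\right)\right) - 3124\right) - 962 = \left(\left(-8 - 2088\right) - 3124\right) - 962 = \left(-2096 - 3124\right) - 962 = -5220 - 962 = -6182$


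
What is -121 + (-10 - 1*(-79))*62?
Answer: 4157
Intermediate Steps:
-121 + (-10 - 1*(-79))*62 = -121 + (-10 + 79)*62 = -121 + 69*62 = -121 + 4278 = 4157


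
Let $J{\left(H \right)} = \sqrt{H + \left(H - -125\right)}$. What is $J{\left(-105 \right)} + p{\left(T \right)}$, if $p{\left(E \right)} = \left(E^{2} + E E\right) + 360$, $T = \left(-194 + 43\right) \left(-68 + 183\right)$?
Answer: $603086810 + i \sqrt{85} \approx 6.0309 \cdot 10^{8} + 9.2195 i$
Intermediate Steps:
$J{\left(H \right)} = \sqrt{125 + 2 H}$ ($J{\left(H \right)} = \sqrt{H + \left(H + 125\right)} = \sqrt{H + \left(125 + H\right)} = \sqrt{125 + 2 H}$)
$T = -17365$ ($T = \left(-151\right) 115 = -17365$)
$p{\left(E \right)} = 360 + 2 E^{2}$ ($p{\left(E \right)} = \left(E^{2} + E^{2}\right) + 360 = 2 E^{2} + 360 = 360 + 2 E^{2}$)
$J{\left(-105 \right)} + p{\left(T \right)} = \sqrt{125 + 2 \left(-105\right)} + \left(360 + 2 \left(-17365\right)^{2}\right) = \sqrt{125 - 210} + \left(360 + 2 \cdot 301543225\right) = \sqrt{-85} + \left(360 + 603086450\right) = i \sqrt{85} + 603086810 = 603086810 + i \sqrt{85}$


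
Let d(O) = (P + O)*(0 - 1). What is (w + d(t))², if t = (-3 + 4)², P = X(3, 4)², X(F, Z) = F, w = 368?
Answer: 128164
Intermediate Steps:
P = 9 (P = 3² = 9)
t = 1 (t = 1² = 1)
d(O) = -9 - O (d(O) = (9 + O)*(0 - 1) = (9 + O)*(-1) = -9 - O)
(w + d(t))² = (368 + (-9 - 1*1))² = (368 + (-9 - 1))² = (368 - 10)² = 358² = 128164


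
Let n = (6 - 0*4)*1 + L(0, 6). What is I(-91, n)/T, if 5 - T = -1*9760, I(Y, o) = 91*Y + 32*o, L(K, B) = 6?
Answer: -7897/9765 ≈ -0.80870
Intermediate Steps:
n = 12 (n = (6 - 0*4)*1 + 6 = (6 - 5*0)*1 + 6 = (6 + 0)*1 + 6 = 6*1 + 6 = 6 + 6 = 12)
I(Y, o) = 32*o + 91*Y
T = 9765 (T = 5 - (-1)*9760 = 5 - 1*(-9760) = 5 + 9760 = 9765)
I(-91, n)/T = (32*12 + 91*(-91))/9765 = (384 - 8281)*(1/9765) = -7897*1/9765 = -7897/9765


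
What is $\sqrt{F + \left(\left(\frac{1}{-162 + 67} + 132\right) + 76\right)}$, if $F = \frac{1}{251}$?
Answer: $\frac{2 \sqrt{29565439345}}{23845} \approx 14.422$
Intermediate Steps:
$F = \frac{1}{251} \approx 0.0039841$
$\sqrt{F + \left(\left(\frac{1}{-162 + 67} + 132\right) + 76\right)} = \sqrt{\frac{1}{251} + \left(\left(\frac{1}{-162 + 67} + 132\right) + 76\right)} = \sqrt{\frac{1}{251} + \left(\left(\frac{1}{-95} + 132\right) + 76\right)} = \sqrt{\frac{1}{251} + \left(\left(- \frac{1}{95} + 132\right) + 76\right)} = \sqrt{\frac{1}{251} + \left(\frac{12539}{95} + 76\right)} = \sqrt{\frac{1}{251} + \frac{19759}{95}} = \sqrt{\frac{4959604}{23845}} = \frac{2 \sqrt{29565439345}}{23845}$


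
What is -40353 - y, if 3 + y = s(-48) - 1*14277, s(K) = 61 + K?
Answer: -26086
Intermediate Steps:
y = -14267 (y = -3 + ((61 - 48) - 1*14277) = -3 + (13 - 14277) = -3 - 14264 = -14267)
-40353 - y = -40353 - 1*(-14267) = -40353 + 14267 = -26086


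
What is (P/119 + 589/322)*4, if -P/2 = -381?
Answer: 90130/2737 ≈ 32.930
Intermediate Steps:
P = 762 (P = -2*(-381) = 762)
(P/119 + 589/322)*4 = (762/119 + 589/322)*4 = (45065/5474)*4 = 90130/2737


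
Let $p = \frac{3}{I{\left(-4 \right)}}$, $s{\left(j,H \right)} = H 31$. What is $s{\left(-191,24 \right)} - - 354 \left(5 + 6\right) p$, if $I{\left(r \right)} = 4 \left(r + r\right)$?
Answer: $\frac{6063}{16} \approx 378.94$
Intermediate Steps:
$I{\left(r \right)} = 8 r$ ($I{\left(r \right)} = 4 \cdot 2 r = 8 r$)
$s{\left(j,H \right)} = 31 H$
$p = - \frac{3}{32}$ ($p = \frac{3}{8 \left(-4\right)} = \frac{3}{-32} = 3 \left(- \frac{1}{32}\right) = - \frac{3}{32} \approx -0.09375$)
$s{\left(-191,24 \right)} - - 354 \left(5 + 6\right) p = 31 \cdot 24 - - 354 \left(5 + 6\right) \left(- \frac{3}{32}\right) = 744 - - 354 \cdot 11 \left(- \frac{3}{32}\right) = 744 - \left(-354\right) \left(- \frac{33}{32}\right) = 744 - \frac{5841}{16} = \frac{6063}{16}$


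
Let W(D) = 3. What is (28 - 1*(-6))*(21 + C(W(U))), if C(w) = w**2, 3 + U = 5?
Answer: 1020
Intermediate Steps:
U = 2 (U = -3 + 5 = 2)
(28 - 1*(-6))*(21 + C(W(U))) = (28 - 1*(-6))*(21 + 3**2) = (28 + 6)*(21 + 9) = 34*30 = 1020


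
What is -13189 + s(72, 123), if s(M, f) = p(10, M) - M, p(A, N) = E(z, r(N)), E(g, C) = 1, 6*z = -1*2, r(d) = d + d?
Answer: -13260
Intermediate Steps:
r(d) = 2*d
z = -⅓ (z = (-1*2)/6 = (⅙)*(-2) = -⅓ ≈ -0.33333)
p(A, N) = 1
s(M, f) = 1 - M
-13189 + s(72, 123) = -13189 + (1 - 1*72) = -13189 + (1 - 72) = -13189 - 71 = -13260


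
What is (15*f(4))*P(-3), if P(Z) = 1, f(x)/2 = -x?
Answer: -120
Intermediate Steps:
f(x) = -2*x (f(x) = 2*(-x) = -2*x)
(15*f(4))*P(-3) = (15*(-2*4))*1 = (15*(-8))*1 = -120*1 = -120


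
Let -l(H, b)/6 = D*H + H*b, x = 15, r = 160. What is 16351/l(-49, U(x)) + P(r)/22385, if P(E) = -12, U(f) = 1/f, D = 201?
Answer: 1826538859/6616289680 ≈ 0.27607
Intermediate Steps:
l(H, b) = -1206*H - 6*H*b (l(H, b) = -6*(201*H + H*b) = -1206*H - 6*H*b)
16351/l(-49, U(x)) + P(r)/22385 = 16351/((-6*(-49)*(201 + 1/15))) - 12/22385 = 16351/((-6*(-49)*(201 + 1/15))) - 12*1/22385 = 16351/((-6*(-49)*3016/15)) - 12/22385 = 16351/(295568/5) - 12/22385 = 16351*(5/295568) - 12/22385 = 81755/295568 - 12/22385 = 1826538859/6616289680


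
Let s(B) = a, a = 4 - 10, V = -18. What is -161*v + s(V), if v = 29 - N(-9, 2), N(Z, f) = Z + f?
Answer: -5802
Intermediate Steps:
a = -6
s(B) = -6
v = 36 (v = 29 - (-9 + 2) = 29 - 1*(-7) = 29 + 7 = 36)
-161*v + s(V) = -161*36 - 6 = -5796 - 6 = -5802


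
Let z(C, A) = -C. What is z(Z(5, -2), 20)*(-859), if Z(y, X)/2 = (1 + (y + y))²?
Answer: 207878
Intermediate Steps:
Z(y, X) = 2*(1 + 2*y)² (Z(y, X) = 2*(1 + (y + y))² = 2*(1 + 2*y)²)
z(Z(5, -2), 20)*(-859) = -2*(1 + 2*5)²*(-859) = -2*(1 + 10)²*(-859) = -2*11²*(-859) = -2*121*(-859) = -1*242*(-859) = -242*(-859) = 207878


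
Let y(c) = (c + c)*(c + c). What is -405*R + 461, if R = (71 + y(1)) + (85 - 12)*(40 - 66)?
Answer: 738776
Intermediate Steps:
y(c) = 4*c² (y(c) = (2*c)*(2*c) = 4*c²)
R = -1823 (R = (71 + 4*1²) + (85 - 12)*(40 - 66) = (71 + 4*1) + 73*(-26) = (71 + 4) - 1898 = 75 - 1898 = -1823)
-405*R + 461 = -405*(-1823) + 461 = 738315 + 461 = 738776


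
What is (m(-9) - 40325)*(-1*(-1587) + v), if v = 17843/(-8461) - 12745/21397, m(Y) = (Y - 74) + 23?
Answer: -11583261435192255/181040017 ≈ -6.3982e+7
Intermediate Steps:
m(Y) = -51 + Y (m(Y) = (-74 + Y) + 23 = -51 + Y)
v = -489622116/181040017 (v = 17843*(-1/8461) - 12745*1/21397 = -17843/8461 - 12745/21397 = -489622116/181040017 ≈ -2.7045)
(m(-9) - 40325)*(-1*(-1587) + v) = ((-51 - 9) - 40325)*(-1*(-1587) - 489622116/181040017) = (-60 - 40325)*(1587 - 489622116/181040017) = -40385*286820884863/181040017 = -11583261435192255/181040017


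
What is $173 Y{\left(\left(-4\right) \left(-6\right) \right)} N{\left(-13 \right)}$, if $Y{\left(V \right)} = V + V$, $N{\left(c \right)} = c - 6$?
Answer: $-157776$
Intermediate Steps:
$N{\left(c \right)} = -6 + c$ ($N{\left(c \right)} = c - 6 = -6 + c$)
$Y{\left(V \right)} = 2 V$
$173 Y{\left(\left(-4\right) \left(-6\right) \right)} N{\left(-13 \right)} = 173 \cdot 2 \left(\left(-4\right) \left(-6\right)\right) \left(-6 - 13\right) = 173 \cdot 2 \cdot 24 \left(-19\right) = 173 \cdot 48 \left(-19\right) = 8304 \left(-19\right) = -157776$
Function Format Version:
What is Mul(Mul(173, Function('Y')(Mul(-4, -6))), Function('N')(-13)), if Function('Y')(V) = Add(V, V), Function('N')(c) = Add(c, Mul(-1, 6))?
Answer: -157776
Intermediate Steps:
Function('N')(c) = Add(-6, c) (Function('N')(c) = Add(c, -6) = Add(-6, c))
Function('Y')(V) = Mul(2, V)
Mul(Mul(173, Function('Y')(Mul(-4, -6))), Function('N')(-13)) = Mul(Mul(173, Mul(2, Mul(-4, -6))), Add(-6, -13)) = Mul(Mul(173, Mul(2, 24)), -19) = Mul(Mul(173, 48), -19) = Mul(8304, -19) = -157776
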